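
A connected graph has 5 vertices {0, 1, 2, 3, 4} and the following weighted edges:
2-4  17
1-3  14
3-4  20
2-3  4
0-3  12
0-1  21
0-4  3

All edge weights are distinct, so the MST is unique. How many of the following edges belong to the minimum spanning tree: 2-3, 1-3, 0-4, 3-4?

3

Sort edges by weight, then run Kruskal:
0-4 (3): add. Components now {0,4} {1} {2} {3}
2-3 (4): add. Components now {0,4} {1} {2,3}
0-3 (12): add. Components now {0,2,3,4} {1}
1-3 (14): add. Components now {0,1,2,3,4}
MST edge set: {0-4, 2-3, 0-3, 1-3}.
Of the listed edges, {2-3, 1-3, 0-4} are in the MST → 3.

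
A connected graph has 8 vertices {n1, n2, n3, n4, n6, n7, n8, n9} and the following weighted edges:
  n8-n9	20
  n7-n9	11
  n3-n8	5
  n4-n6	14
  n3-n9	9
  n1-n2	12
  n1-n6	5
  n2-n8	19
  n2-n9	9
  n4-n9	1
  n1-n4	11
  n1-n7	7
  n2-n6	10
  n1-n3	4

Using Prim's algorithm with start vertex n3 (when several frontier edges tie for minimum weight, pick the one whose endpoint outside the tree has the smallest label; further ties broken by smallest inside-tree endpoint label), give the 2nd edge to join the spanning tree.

n1-n6

Prim's algorithm from n3:
Step 1: cheapest edge leaving the tree is n1-n3 (4); add n1.
Step 2: cheapest edge leaving the tree is n1-n6 (5); add n6.
Step 3: cheapest edge leaving the tree is n3-n8 (5); add n8.
Step 4: cheapest edge leaving the tree is n1-n7 (7); add n7.
Step 5: cheapest edge leaving the tree is n3-n9 (9); add n9.
Step 6: cheapest edge leaving the tree is n4-n9 (1); add n4.
Step 7: cheapest edge leaving the tree is n2-n9 (9); add n2.
The 2nd edge added is n1-n6.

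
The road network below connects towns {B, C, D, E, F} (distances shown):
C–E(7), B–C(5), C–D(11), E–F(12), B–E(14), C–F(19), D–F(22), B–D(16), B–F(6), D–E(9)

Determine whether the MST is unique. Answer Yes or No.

Yes

Kruskal's algorithm — process edges by increasing weight (ties by edge label):
B–C (5): add. Components now {B,C} {D} {E} {F}
B–F (6): add. Components now {B,C,F} {D} {E}
C–E (7): add. Components now {B,C,E,F} {D}
D–E (9): add. Components now {B,C,D,E,F}
Every non-tree edge has weight strictly greater than the heaviest edge on the tree path between its endpoints, so the MST is unique.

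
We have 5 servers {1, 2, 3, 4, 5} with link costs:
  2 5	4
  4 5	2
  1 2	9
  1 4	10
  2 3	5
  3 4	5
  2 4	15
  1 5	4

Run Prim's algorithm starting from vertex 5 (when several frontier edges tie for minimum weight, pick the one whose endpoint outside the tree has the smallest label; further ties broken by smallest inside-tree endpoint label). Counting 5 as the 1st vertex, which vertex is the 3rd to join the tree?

1

Grow the tree from 5 using Prim:
Step 1: cheapest edge leaving the tree is 4 5 (2); add 4.
Step 2: cheapest edge leaving the tree is 1 5 (4); add 1.
Step 3: cheapest edge leaving the tree is 2 5 (4); add 2.
Step 4: cheapest edge leaving the tree is 2 3 (5); add 3.
Vertex order: 5, 4, 1, 2, 3. The 3rd vertex is 1.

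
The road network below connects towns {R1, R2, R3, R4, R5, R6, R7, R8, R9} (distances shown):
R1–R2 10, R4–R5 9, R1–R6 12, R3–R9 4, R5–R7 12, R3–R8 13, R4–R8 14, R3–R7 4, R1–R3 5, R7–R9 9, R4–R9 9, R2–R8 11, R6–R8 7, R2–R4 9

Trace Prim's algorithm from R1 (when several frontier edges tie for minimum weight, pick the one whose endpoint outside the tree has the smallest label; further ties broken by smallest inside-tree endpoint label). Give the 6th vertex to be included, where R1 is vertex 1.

Prim's algorithm from R1:
Step 1: cheapest edge leaving the tree is R1–R3 (5); add R3.
Step 2: cheapest edge leaving the tree is R3–R7 (4); add R7.
Step 3: cheapest edge leaving the tree is R3–R9 (4); add R9.
Step 4: cheapest edge leaving the tree is R4–R9 (9); add R4.
Step 5: cheapest edge leaving the tree is R2–R4 (9); add R2.
Step 6: cheapest edge leaving the tree is R4–R5 (9); add R5.
Step 7: cheapest edge leaving the tree is R2–R8 (11); add R8.
Step 8: cheapest edge leaving the tree is R6–R8 (7); add R6.
Vertex order: R1, R3, R7, R9, R4, R2, R5, R8, R6. The 6th vertex is R2.

R2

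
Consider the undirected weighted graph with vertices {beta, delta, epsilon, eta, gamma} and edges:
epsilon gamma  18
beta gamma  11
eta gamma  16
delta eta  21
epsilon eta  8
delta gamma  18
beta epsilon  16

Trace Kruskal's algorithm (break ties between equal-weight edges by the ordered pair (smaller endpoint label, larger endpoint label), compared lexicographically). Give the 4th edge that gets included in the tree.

delta-gamma

Sort edges by weight, then run Kruskal:
epsilon eta (8): add — endpoints in different components.
beta gamma (11): add — endpoints in different components.
beta epsilon (16): add — endpoints in different components.
eta gamma (16): skip — gamma and eta already connected.
delta gamma (18): add — endpoints in different components.
The 4th edge added is delta gamma.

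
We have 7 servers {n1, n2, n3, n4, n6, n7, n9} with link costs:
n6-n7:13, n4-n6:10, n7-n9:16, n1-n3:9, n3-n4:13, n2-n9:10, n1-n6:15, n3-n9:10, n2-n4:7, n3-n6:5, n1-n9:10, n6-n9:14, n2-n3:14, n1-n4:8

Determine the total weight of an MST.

Sort edges by weight, then run Kruskal:
n3-n6 (5): add — endpoints in different components.
n2-n4 (7): add — endpoints in different components.
n1-n4 (8): add — endpoints in different components.
n1-n3 (9): add — endpoints in different components.
n1-n9 (10): add — endpoints in different components.
n2-n9 (10): skip — n2 and n9 already connected.
n3-n9 (10): skip — n3 and n9 already connected.
n4-n6 (10): skip — n6 and n4 already connected.
n3-n4 (13): skip — n3 and n4 already connected.
n6-n7 (13): add — endpoints in different components.
MST edges: n3-n6, n2-n4, n1-n4, n1-n3, n1-n9, n6-n7; total weight 5+7+8+9+10+13 = 52.

52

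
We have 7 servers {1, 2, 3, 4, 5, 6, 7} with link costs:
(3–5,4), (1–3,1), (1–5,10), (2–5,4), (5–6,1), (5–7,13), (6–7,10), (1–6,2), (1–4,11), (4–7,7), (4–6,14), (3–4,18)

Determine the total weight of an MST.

25

Prim's algorithm from 7:
Step 1: frontier [4–7 7, 6–7 10, 5–7 13] → take 4–7 (7); add 4.
Step 2: frontier [1–4 11, 4–6 14, 3–4 18, 6–7 10, 5–7 13] → take 6–7 (10); add 6.
Step 3: frontier [1–4 11, 3–4 18, 5–6 1, 1–6 2, 5–7 13] → take 5–6 (1); add 5.
Step 4: frontier [1–4 11, 3–4 18, 2–5 4, 3–5 4, 1–5 10, 1–6 2] → take 1–6 (2); add 1.
Step 5: frontier [1–3 1, 3–4 18, 2–5 4, 3–5 4] → take 1–3 (1); add 3.
Step 6: frontier [2–5 4] → take 2–5 (4); add 2.
MST edges: 4–7, 6–7, 5–6, 1–6, 1–3, 2–5; total weight 7+10+1+2+1+4 = 25.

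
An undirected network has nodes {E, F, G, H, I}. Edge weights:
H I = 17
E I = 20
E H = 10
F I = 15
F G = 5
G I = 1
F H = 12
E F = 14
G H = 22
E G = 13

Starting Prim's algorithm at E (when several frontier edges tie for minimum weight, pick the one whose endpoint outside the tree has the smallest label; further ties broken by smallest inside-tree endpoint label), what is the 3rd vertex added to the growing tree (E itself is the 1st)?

F

Grow the tree from E using Prim:
Step 1: frontier [E H 10, E G 13, E F 14, E I 20] → take E H (10); add H.
Step 2: frontier [E G 13, E F 14, E I 20, F H 12, H I 17, G H 22] → take F H (12); add F.
Step 3: frontier [E G 13, E I 20, F G 5, F I 15, H I 17, G H 22] → take F G (5); add G.
Step 4: frontier [E I 20, F I 15, G I 1, H I 17] → take G I (1); add I.
Vertex order: E, H, F, G, I. The 3rd vertex is F.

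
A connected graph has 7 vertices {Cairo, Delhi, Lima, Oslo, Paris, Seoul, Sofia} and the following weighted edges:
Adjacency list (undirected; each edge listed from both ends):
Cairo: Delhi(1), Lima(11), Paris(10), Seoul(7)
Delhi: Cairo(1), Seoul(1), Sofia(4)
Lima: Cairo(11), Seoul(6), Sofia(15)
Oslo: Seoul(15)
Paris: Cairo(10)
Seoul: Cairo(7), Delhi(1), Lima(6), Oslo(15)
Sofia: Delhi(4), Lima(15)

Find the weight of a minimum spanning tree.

Sort edges by weight, then run Kruskal:
Cairo-Delhi (1): add — endpoints in different components.
Delhi-Seoul (1): add — endpoints in different components.
Delhi-Sofia (4): add — endpoints in different components.
Lima-Seoul (6): add — endpoints in different components.
Cairo-Seoul (7): skip — Seoul and Cairo already connected.
Cairo-Paris (10): add — endpoints in different components.
Cairo-Lima (11): skip — Lima and Cairo already connected.
Lima-Sofia (15): skip — Sofia and Lima already connected.
Oslo-Seoul (15): add — endpoints in different components.
MST edges: Cairo-Delhi, Delhi-Seoul, Delhi-Sofia, Lima-Seoul, Cairo-Paris, Oslo-Seoul; total weight 1+1+4+6+10+15 = 37.

37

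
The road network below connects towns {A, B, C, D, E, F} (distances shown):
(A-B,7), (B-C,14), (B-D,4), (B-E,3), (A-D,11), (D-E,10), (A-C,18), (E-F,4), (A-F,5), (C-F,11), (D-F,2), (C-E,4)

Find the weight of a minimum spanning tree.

Grow the tree from E using Prim:
Step 1: frontier [B-E 3, C-E 4, E-F 4, D-E 10] → take B-E (3); add B.
Step 2: frontier [B-D 4, A-B 7, B-C 14, C-E 4, E-F 4, D-E 10] → take C-E (4); add C.
Step 3: frontier [B-D 4, A-B 7, C-F 11, A-C 18, E-F 4, D-E 10] → take B-D (4); add D.
Step 4: frontier [A-B 7, C-F 11, A-C 18, D-F 2, A-D 11, E-F 4] → take D-F (2); add F.
Step 5: frontier [A-B 7, A-C 18, A-D 11, A-F 5] → take A-F (5); add A.
MST edges: B-E, C-E, B-D, D-F, A-F; total weight 3+4+4+2+5 = 18.

18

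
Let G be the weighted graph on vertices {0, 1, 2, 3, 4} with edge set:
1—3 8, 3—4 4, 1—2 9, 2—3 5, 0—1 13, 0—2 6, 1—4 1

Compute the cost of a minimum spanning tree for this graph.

Kruskal: consider edges lightest-first.
1—4 (1): add. Components now {0} {1,4} {2} {3}
3—4 (4): add. Components now {0} {1,3,4} {2}
2—3 (5): add. Components now {0} {1,2,3,4}
0—2 (6): add. Components now {0,1,2,3,4}
MST edges: 1—4, 3—4, 2—3, 0—2; total weight 1+4+5+6 = 16.

16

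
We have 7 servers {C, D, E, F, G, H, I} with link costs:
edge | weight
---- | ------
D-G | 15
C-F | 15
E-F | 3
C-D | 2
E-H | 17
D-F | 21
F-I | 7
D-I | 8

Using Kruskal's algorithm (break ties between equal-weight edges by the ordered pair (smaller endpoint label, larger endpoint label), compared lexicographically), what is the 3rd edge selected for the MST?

F-I

Kruskal's algorithm — process edges by increasing weight (ties by edge label):
C-D (2): add. Components now {C,D} {E} {F} {G} {H} {I}
E-F (3): add. Components now {C,D} {E,F} {G} {H} {I}
F-I (7): add. Components now {C,D} {E,F,I} {G} {H}
D-I (8): add. Components now {C,D,E,F,I} {G} {H}
C-F (15): skip — C and F already connected.
D-G (15): add. Components now {C,D,E,F,G,I} {H}
E-H (17): add. Components now {C,D,E,F,G,H,I}
The 3rd edge added is F-I.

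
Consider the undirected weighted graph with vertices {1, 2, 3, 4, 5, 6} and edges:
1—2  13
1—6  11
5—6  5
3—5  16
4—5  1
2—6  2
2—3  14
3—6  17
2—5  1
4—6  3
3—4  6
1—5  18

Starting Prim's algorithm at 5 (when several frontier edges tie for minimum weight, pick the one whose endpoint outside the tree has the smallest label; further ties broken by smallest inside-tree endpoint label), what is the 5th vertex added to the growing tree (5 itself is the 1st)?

3

Grow the tree from 5 using Prim:
Step 1: frontier [2—5 1, 4—5 1, 5—6 5, 3—5 16, 1—5 18] → take 2—5 (1); add 2.
Step 2: frontier [2—6 2, 1—2 13, 2—3 14, 4—5 1, 5—6 5, 3—5 16, 1—5 18] → take 4—5 (1); add 4.
Step 3: frontier [2—6 2, 1—2 13, 2—3 14, 4—6 3, 3—4 6, 5—6 5, 3—5 16, 1—5 18] → take 2—6 (2); add 6.
Step 4: frontier [1—2 13, 2—3 14, 3—4 6, 3—5 16, 1—5 18, 1—6 11, 3—6 17] → take 3—4 (6); add 3.
Step 5: frontier [1—2 13, 1—5 18, 1—6 11] → take 1—6 (11); add 1.
Vertex order: 5, 2, 4, 6, 3, 1. The 5th vertex is 3.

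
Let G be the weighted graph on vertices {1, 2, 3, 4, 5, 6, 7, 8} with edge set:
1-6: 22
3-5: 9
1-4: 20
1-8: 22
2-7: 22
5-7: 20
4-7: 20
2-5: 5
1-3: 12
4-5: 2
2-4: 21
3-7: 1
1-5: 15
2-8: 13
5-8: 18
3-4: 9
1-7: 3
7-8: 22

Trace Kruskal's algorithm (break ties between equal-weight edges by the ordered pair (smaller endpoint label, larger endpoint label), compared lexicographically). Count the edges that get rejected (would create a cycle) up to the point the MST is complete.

Kruskal's algorithm — process edges by increasing weight (ties by edge label):
3-7 (1): add — endpoints in different components.
4-5 (2): add — endpoints in different components.
1-7 (3): add — endpoints in different components.
2-5 (5): add — endpoints in different components.
3-4 (9): add — endpoints in different components.
3-5 (9): skip — 3 and 5 already connected.
1-3 (12): skip — 1 and 3 already connected.
2-8 (13): add — endpoints in different components.
1-5 (15): skip — 1 and 5 already connected.
5-8 (18): skip — 5 and 8 already connected.
1-4 (20): skip — 1 and 4 already connected.
4-7 (20): skip — 4 and 7 already connected.
5-7 (20): skip — 5 and 7 already connected.
2-4 (21): skip — 2 and 4 already connected.
1-6 (22): add — endpoints in different components.
Edges rejected before the tree was complete: 8.

8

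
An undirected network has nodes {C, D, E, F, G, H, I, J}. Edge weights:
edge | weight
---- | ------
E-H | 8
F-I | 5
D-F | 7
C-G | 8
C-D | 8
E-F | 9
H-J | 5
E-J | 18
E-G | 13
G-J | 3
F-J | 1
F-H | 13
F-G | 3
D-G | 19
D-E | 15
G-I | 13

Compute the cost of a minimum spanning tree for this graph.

Prim, starting at D.
Step 1: cheapest edge leaving the tree is D-F (7); add F.
Step 2: cheapest edge leaving the tree is F-J (1); add J.
Step 3: cheapest edge leaving the tree is F-G (3); add G.
Step 4: cheapest edge leaving the tree is H-J (5); add H.
Step 5: cheapest edge leaving the tree is F-I (5); add I.
Step 6: cheapest edge leaving the tree is C-D (8); add C.
Step 7: cheapest edge leaving the tree is E-H (8); add E.
MST edges: D-F, F-J, F-G, H-J, F-I, C-D, E-H; total weight 7+1+3+5+5+8+8 = 37.

37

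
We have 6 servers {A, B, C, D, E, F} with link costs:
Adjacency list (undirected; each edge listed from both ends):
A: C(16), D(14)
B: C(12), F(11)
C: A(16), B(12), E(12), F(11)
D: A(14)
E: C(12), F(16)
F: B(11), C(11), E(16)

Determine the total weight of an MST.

Kruskal: consider edges lightest-first.
B F (11): add — endpoints in different components.
C F (11): add — endpoints in different components.
B C (12): skip — B and C already connected.
C E (12): add — endpoints in different components.
A D (14): add — endpoints in different components.
A C (16): add — endpoints in different components.
MST edges: B F, C F, C E, A D, A C; total weight 11+11+12+14+16 = 64.

64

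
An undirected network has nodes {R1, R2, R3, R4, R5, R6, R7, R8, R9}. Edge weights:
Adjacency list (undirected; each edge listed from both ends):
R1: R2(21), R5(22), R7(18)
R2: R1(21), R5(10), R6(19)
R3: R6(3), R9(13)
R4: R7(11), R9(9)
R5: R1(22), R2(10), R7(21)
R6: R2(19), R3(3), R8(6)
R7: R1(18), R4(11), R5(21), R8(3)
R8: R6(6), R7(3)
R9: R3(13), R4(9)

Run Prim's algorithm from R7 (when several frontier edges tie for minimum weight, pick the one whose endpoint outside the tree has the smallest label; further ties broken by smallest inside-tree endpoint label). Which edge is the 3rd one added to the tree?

Prim, starting at R7.
Step 1: frontier [R7—R8 3, R4—R7 11, R1—R7 18, R5—R7 21] → take R7—R8 (3); add R8.
Step 2: frontier [R4—R7 11, R1—R7 18, R5—R7 21, R6—R8 6] → take R6—R8 (6); add R6.
Step 3: frontier [R3—R6 3, R2—R6 19, R4—R7 11, R1—R7 18, R5—R7 21] → take R3—R6 (3); add R3.
Step 4: frontier [R3—R9 13, R2—R6 19, R4—R7 11, R1—R7 18, R5—R7 21] → take R4—R7 (11); add R4.
Step 5: frontier [R3—R9 13, R4—R9 9, R2—R6 19, R1—R7 18, R5—R7 21] → take R4—R9 (9); add R9.
Step 6: frontier [R2—R6 19, R1—R7 18, R5—R7 21] → take R1—R7 (18); add R1.
Step 7: frontier [R1—R2 21, R1—R5 22, R2—R6 19, R5—R7 21] → take R2—R6 (19); add R2.
Step 8: frontier [R1—R5 22, R2—R5 10, R5—R7 21] → take R2—R5 (10); add R5.
The 3rd edge added is R3—R6.

R3-R6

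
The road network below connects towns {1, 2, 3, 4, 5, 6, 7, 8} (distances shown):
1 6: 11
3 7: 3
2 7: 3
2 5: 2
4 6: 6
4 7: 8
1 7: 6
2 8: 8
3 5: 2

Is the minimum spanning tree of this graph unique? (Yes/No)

Sort edges by weight, then run Kruskal:
2 5 (2): add — endpoints in different components.
3 5 (2): add — endpoints in different components.
2 7 (3): add — endpoints in different components.
3 7 (3): skip — 3 and 7 already connected.
1 7 (6): add — endpoints in different components.
4 6 (6): add — endpoints in different components.
2 8 (8): add — endpoints in different components.
4 7 (8): add — endpoints in different components.
Non-tree edge 3 7 has weight 3, equal to the heaviest edge on its tree cycle — swapping gives another MST of the same weight. Not unique.

No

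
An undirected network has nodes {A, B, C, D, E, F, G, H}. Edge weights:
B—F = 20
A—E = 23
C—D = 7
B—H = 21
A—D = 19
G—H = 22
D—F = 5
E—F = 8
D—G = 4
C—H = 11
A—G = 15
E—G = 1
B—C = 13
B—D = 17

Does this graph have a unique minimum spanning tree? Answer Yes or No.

Yes

Kruskal's algorithm — process edges by increasing weight (ties by edge label):
E—G (1): add — endpoints in different components.
D—G (4): add — endpoints in different components.
D—F (5): add — endpoints in different components.
C—D (7): add — endpoints in different components.
E—F (8): skip — E and F already connected.
C—H (11): add — endpoints in different components.
B—C (13): add — endpoints in different components.
A—G (15): add — endpoints in different components.
Every non-tree edge has weight strictly greater than the heaviest edge on the tree path between its endpoints, so the MST is unique.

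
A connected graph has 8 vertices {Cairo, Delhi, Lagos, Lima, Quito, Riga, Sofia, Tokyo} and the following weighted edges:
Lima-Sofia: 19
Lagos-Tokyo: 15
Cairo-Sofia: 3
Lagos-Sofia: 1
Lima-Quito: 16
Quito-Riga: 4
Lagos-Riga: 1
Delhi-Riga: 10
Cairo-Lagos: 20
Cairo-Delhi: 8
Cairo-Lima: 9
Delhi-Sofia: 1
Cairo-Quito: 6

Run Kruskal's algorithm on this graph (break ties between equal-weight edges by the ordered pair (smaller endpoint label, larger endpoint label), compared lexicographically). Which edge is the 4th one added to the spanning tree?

Kruskal: consider edges lightest-first.
Delhi-Sofia (1): add — endpoints in different components.
Lagos-Riga (1): add — endpoints in different components.
Lagos-Sofia (1): add — endpoints in different components.
Cairo-Sofia (3): add — endpoints in different components.
Quito-Riga (4): add — endpoints in different components.
Cairo-Quito (6): skip — Cairo and Quito already connected.
Cairo-Delhi (8): skip — Cairo and Delhi already connected.
Cairo-Lima (9): add — endpoints in different components.
Delhi-Riga (10): skip — Riga and Delhi already connected.
Lagos-Tokyo (15): add — endpoints in different components.
The 4th edge added is Cairo-Sofia.

Cairo-Sofia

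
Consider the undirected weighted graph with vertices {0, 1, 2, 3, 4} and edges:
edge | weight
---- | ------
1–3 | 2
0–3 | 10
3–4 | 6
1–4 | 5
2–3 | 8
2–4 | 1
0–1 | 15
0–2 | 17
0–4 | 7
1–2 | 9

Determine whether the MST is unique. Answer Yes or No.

Kruskal's algorithm — process edges by increasing weight (ties by edge label):
2–4 (1): add — endpoints in different components.
1–3 (2): add — endpoints in different components.
1–4 (5): add — endpoints in different components.
3–4 (6): skip — 3 and 4 already connected.
0–4 (7): add — endpoints in different components.
Every non-tree edge has weight strictly greater than the heaviest edge on the tree path between its endpoints, so the MST is unique.

Yes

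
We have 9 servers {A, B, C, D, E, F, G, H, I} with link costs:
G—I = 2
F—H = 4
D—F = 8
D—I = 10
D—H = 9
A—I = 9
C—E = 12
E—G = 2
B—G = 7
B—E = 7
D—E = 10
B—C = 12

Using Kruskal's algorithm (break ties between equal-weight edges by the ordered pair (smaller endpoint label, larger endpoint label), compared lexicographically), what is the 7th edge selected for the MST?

D-E

Kruskal: consider edges lightest-first.
E—G (2): add — endpoints in different components.
G—I (2): add — endpoints in different components.
F—H (4): add — endpoints in different components.
B—E (7): add — endpoints in different components.
B—G (7): skip — B and G already connected.
D—F (8): add — endpoints in different components.
A—I (9): add — endpoints in different components.
D—H (9): skip — D and H already connected.
D—E (10): add — endpoints in different components.
D—I (10): skip — D and I already connected.
B—C (12): add — endpoints in different components.
The 7th edge added is D—E.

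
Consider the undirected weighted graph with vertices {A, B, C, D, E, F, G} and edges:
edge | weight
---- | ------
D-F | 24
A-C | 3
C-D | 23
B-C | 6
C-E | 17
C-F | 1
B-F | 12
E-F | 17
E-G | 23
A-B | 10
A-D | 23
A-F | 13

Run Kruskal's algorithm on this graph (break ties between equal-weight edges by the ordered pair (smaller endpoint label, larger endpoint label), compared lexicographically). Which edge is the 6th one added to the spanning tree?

E-G

Kruskal: consider edges lightest-first.
C-F (1): add. Components now {A} {B} {C,F} {D} {E} {G}
A-C (3): add. Components now {A,C,F} {B} {D} {E} {G}
B-C (6): add. Components now {A,B,C,F} {D} {E} {G}
A-B (10): skip — A and B already connected.
B-F (12): skip — B and F already connected.
A-F (13): skip — A and F already connected.
C-E (17): add. Components now {A,B,C,E,F} {D} {G}
E-F (17): skip — E and F already connected.
A-D (23): add. Components now {A,B,C,D,E,F} {G}
C-D (23): skip — C and D already connected.
E-G (23): add. Components now {A,B,C,D,E,F,G}
The 6th edge added is E-G.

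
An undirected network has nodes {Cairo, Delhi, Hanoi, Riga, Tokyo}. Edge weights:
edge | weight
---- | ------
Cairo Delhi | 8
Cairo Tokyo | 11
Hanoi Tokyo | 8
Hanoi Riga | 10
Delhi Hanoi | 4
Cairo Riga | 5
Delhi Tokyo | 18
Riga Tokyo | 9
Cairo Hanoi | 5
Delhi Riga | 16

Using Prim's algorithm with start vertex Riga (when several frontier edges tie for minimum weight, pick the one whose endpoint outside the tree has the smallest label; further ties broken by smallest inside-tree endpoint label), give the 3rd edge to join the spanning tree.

Delhi-Hanoi

Prim, starting at Riga.
Step 1: cheapest edge leaving the tree is Cairo Riga (5); add Cairo.
Step 2: cheapest edge leaving the tree is Cairo Hanoi (5); add Hanoi.
Step 3: cheapest edge leaving the tree is Delhi Hanoi (4); add Delhi.
Step 4: cheapest edge leaving the tree is Hanoi Tokyo (8); add Tokyo.
The 3rd edge added is Delhi Hanoi.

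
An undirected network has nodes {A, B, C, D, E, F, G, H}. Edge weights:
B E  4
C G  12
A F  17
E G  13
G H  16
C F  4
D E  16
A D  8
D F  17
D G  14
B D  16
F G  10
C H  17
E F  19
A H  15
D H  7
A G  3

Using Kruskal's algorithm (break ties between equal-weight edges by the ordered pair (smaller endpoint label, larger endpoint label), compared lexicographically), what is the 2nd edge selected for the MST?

Kruskal's algorithm — process edges by increasing weight (ties by edge label):
A G (3): add — endpoints in different components.
B E (4): add — endpoints in different components.
C F (4): add — endpoints in different components.
D H (7): add — endpoints in different components.
A D (8): add — endpoints in different components.
F G (10): add — endpoints in different components.
C G (12): skip — C and G already connected.
E G (13): add — endpoints in different components.
The 2nd edge added is B E.

B-E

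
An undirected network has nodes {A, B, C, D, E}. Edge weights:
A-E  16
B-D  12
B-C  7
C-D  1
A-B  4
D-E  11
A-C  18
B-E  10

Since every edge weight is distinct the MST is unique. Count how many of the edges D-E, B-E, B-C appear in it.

2

Kruskal: consider edges lightest-first.
C-D (1): add. Components now {A} {B} {C,D} {E}
A-B (4): add. Components now {A,B} {C,D} {E}
B-C (7): add. Components now {A,B,C,D} {E}
B-E (10): add. Components now {A,B,C,D,E}
MST edge set: {C-D, A-B, B-C, B-E}.
Of the listed edges, {B-E, B-C} are in the MST → 2.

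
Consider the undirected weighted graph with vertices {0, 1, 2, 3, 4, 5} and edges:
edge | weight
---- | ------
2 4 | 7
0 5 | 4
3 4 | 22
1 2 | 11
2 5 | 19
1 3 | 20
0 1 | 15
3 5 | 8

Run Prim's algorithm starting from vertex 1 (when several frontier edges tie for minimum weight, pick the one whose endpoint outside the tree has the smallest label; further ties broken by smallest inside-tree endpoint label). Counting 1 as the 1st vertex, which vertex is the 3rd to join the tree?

4

Grow the tree from 1 using Prim:
Step 1: cheapest edge leaving the tree is 1 2 (11); add 2.
Step 2: cheapest edge leaving the tree is 2 4 (7); add 4.
Step 3: cheapest edge leaving the tree is 0 1 (15); add 0.
Step 4: cheapest edge leaving the tree is 0 5 (4); add 5.
Step 5: cheapest edge leaving the tree is 3 5 (8); add 3.
Vertex order: 1, 2, 4, 0, 5, 3. The 3rd vertex is 4.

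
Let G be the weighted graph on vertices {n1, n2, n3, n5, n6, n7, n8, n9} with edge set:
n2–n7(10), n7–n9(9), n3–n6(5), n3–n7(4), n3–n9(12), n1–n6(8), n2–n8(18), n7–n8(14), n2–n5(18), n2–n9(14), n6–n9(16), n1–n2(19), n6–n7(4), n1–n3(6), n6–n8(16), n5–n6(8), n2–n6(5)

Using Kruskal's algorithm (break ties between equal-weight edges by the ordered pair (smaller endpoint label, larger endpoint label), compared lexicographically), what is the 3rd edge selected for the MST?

Kruskal: consider edges lightest-first.
n3–n7 (4): add — endpoints in different components.
n6–n7 (4): add — endpoints in different components.
n2–n6 (5): add — endpoints in different components.
n3–n6 (5): skip — n3 and n6 already connected.
n1–n3 (6): add — endpoints in different components.
n1–n6 (8): skip — n6 and n1 already connected.
n5–n6 (8): add — endpoints in different components.
n7–n9 (9): add — endpoints in different components.
n2–n7 (10): skip — n2 and n7 already connected.
n3–n9 (12): skip — n3 and n9 already connected.
n2–n9 (14): skip — n2 and n9 already connected.
n7–n8 (14): add — endpoints in different components.
The 3rd edge added is n2–n6.

n2-n6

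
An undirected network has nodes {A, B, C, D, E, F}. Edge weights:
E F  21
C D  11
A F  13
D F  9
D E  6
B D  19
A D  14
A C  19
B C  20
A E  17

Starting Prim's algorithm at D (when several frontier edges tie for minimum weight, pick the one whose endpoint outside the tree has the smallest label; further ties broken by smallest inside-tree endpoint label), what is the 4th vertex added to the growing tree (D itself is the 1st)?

Prim, starting at D.
Step 1: cheapest edge leaving the tree is D E (6); add E.
Step 2: cheapest edge leaving the tree is D F (9); add F.
Step 3: cheapest edge leaving the tree is C D (11); add C.
Step 4: cheapest edge leaving the tree is A F (13); add A.
Step 5: cheapest edge leaving the tree is B D (19); add B.
Vertex order: D, E, F, C, A, B. The 4th vertex is C.

C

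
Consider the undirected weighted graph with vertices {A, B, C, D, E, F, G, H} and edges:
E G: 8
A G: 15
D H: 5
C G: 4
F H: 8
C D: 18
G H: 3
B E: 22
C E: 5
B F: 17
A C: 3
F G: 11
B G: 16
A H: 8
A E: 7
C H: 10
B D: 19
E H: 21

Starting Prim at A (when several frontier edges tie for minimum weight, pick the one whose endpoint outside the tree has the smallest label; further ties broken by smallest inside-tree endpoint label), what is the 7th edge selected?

B-G

Grow the tree from A using Prim:
Step 1: cheapest edge leaving the tree is A C (3); add C.
Step 2: cheapest edge leaving the tree is C G (4); add G.
Step 3: cheapest edge leaving the tree is G H (3); add H.
Step 4: cheapest edge leaving the tree is D H (5); add D.
Step 5: cheapest edge leaving the tree is C E (5); add E.
Step 6: cheapest edge leaving the tree is F H (8); add F.
Step 7: cheapest edge leaving the tree is B G (16); add B.
The 7th edge added is B G.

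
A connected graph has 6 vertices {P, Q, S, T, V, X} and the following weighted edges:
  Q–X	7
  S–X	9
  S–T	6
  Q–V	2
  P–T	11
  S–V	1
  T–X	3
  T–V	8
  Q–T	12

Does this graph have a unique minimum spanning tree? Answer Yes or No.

Yes

Kruskal: consider edges lightest-first.
S–V (1): add. Components now {Q} {X} {P} {S,V} {T}
Q–V (2): add. Components now {Q,S,V} {X} {P} {T}
T–X (3): add. Components now {Q,S,V} {T,X} {P}
S–T (6): add. Components now {Q,S,T,V,X} {P}
Q–X (7): skip — Q and X already connected.
T–V (8): skip — V and T already connected.
S–X (9): skip — X and S already connected.
P–T (11): add. Components now {P,Q,S,T,V,X}
Every non-tree edge has weight strictly greater than the heaviest edge on the tree path between its endpoints, so the MST is unique.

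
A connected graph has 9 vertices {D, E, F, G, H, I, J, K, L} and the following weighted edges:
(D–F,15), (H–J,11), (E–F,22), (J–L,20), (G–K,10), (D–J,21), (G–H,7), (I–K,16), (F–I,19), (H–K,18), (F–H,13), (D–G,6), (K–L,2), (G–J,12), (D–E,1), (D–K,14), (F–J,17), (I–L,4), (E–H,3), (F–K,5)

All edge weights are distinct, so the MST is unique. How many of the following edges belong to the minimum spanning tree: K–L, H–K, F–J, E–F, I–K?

1

Sort edges by weight, then run Kruskal:
D–E (1): add — endpoints in different components.
K–L (2): add — endpoints in different components.
E–H (3): add — endpoints in different components.
I–L (4): add — endpoints in different components.
F–K (5): add — endpoints in different components.
D–G (6): add — endpoints in different components.
G–H (7): skip — G and H already connected.
G–K (10): add — endpoints in different components.
H–J (11): add — endpoints in different components.
MST edge set: {D–E, K–L, E–H, I–L, F–K, D–G, G–K, H–J}.
Of the listed edges, {K–L} are in the MST → 1.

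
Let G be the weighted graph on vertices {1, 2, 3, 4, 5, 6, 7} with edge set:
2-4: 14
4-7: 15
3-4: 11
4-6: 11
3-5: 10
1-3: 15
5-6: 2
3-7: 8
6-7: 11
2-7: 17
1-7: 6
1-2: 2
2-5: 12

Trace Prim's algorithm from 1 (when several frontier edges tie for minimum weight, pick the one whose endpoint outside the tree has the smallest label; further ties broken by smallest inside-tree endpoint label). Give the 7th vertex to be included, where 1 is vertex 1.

4

Prim's algorithm from 1:
Step 1: frontier [1-2 2, 1-7 6, 1-3 15] → take 1-2 (2); add 2.
Step 2: frontier [1-7 6, 1-3 15, 2-5 12, 2-4 14, 2-7 17] → take 1-7 (6); add 7.
Step 3: frontier [1-3 15, 2-5 12, 2-4 14, 3-7 8, 6-7 11, 4-7 15] → take 3-7 (8); add 3.
Step 4: frontier [2-5 12, 2-4 14, 3-5 10, 3-4 11, 6-7 11, 4-7 15] → take 3-5 (10); add 5.
Step 5: frontier [2-4 14, 3-4 11, 5-6 2, 6-7 11, 4-7 15] → take 5-6 (2); add 6.
Step 6: frontier [2-4 14, 3-4 11, 4-6 11, 4-7 15] → take 3-4 (11); add 4.
Vertex order: 1, 2, 7, 3, 5, 6, 4. The 7th vertex is 4.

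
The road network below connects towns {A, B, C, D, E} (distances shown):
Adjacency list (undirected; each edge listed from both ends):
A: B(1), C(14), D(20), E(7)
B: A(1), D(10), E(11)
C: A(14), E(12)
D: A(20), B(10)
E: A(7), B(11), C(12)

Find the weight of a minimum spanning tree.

30

Prim's algorithm from D:
Step 1: cheapest edge leaving the tree is B–D (10); add B.
Step 2: cheapest edge leaving the tree is A–B (1); add A.
Step 3: cheapest edge leaving the tree is A–E (7); add E.
Step 4: cheapest edge leaving the tree is C–E (12); add C.
MST edges: B–D, A–B, A–E, C–E; total weight 10+1+7+12 = 30.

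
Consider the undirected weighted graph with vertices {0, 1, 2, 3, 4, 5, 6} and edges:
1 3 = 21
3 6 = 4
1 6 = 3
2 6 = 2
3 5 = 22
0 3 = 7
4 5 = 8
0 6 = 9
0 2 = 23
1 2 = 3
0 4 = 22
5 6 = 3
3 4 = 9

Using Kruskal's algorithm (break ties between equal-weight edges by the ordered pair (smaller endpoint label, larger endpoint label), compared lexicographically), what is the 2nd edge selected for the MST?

1-2

Kruskal: consider edges lightest-first.
2 6 (2): add. Components now {0} {1} {2,6} {3} {4} {5}
1 2 (3): add. Components now {0} {1,2,6} {3} {4} {5}
1 6 (3): skip — 1 and 6 already connected.
5 6 (3): add. Components now {0} {1,2,5,6} {3} {4}
3 6 (4): add. Components now {0} {1,2,3,5,6} {4}
0 3 (7): add. Components now {0,1,2,3,5,6} {4}
4 5 (8): add. Components now {0,1,2,3,4,5,6}
The 2nd edge added is 1 2.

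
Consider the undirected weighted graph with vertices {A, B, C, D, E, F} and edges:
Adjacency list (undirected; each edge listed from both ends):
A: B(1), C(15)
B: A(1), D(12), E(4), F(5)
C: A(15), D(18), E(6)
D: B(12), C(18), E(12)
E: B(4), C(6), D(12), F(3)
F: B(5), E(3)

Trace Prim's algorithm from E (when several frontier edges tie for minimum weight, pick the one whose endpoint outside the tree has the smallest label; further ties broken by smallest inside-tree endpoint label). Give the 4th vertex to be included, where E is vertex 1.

Prim, starting at E.
Step 1: cheapest edge leaving the tree is E-F (3); add F.
Step 2: cheapest edge leaving the tree is B-E (4); add B.
Step 3: cheapest edge leaving the tree is A-B (1); add A.
Step 4: cheapest edge leaving the tree is C-E (6); add C.
Step 5: cheapest edge leaving the tree is B-D (12); add D.
Vertex order: E, F, B, A, C, D. The 4th vertex is A.

A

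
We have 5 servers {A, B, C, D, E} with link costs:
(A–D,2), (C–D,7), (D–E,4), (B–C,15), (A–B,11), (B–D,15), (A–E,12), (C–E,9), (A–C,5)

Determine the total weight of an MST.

Grow the tree from E using Prim:
Step 1: cheapest edge leaving the tree is D–E (4); add D.
Step 2: cheapest edge leaving the tree is A–D (2); add A.
Step 3: cheapest edge leaving the tree is A–C (5); add C.
Step 4: cheapest edge leaving the tree is A–B (11); add B.
MST edges: D–E, A–D, A–C, A–B; total weight 4+2+5+11 = 22.

22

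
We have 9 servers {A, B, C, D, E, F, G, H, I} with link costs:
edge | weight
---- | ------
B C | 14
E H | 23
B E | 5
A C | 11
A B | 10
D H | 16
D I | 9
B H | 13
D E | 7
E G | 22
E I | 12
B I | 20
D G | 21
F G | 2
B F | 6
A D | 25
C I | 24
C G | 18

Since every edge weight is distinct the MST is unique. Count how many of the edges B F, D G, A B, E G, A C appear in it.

3

Kruskal: consider edges lightest-first.
F G (2): add — endpoints in different components.
B E (5): add — endpoints in different components.
B F (6): add — endpoints in different components.
D E (7): add — endpoints in different components.
D I (9): add — endpoints in different components.
A B (10): add — endpoints in different components.
A C (11): add — endpoints in different components.
E I (12): skip — E and I already connected.
B H (13): add — endpoints in different components.
MST edge set: {F G, B E, B F, D E, D I, A B, A C, B H}.
Of the listed edges, {B F, A B, A C} are in the MST → 3.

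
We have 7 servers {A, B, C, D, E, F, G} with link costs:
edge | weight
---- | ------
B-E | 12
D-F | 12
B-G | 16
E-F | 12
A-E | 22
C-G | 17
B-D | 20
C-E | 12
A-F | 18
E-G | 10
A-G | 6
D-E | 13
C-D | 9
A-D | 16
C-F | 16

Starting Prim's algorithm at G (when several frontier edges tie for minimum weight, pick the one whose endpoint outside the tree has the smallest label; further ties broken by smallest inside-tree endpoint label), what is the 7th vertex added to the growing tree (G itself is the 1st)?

Grow the tree from G using Prim:
Step 1: cheapest edge leaving the tree is A-G (6); add A.
Step 2: cheapest edge leaving the tree is E-G (10); add E.
Step 3: cheapest edge leaving the tree is B-E (12); add B.
Step 4: cheapest edge leaving the tree is C-E (12); add C.
Step 5: cheapest edge leaving the tree is C-D (9); add D.
Step 6: cheapest edge leaving the tree is D-F (12); add F.
Vertex order: G, A, E, B, C, D, F. The 7th vertex is F.

F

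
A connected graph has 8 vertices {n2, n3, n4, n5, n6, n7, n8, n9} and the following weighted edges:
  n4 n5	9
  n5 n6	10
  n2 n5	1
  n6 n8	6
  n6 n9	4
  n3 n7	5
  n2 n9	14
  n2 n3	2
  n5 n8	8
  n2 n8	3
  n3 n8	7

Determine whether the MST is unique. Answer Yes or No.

Kruskal's algorithm — process edges by increasing weight (ties by edge label):
n2 n5 (1): add — endpoints in different components.
n2 n3 (2): add — endpoints in different components.
n2 n8 (3): add — endpoints in different components.
n6 n9 (4): add — endpoints in different components.
n3 n7 (5): add — endpoints in different components.
n6 n8 (6): add — endpoints in different components.
n3 n8 (7): skip — n3 and n8 already connected.
n5 n8 (8): skip — n8 and n5 already connected.
n4 n5 (9): add — endpoints in different components.
Every non-tree edge has weight strictly greater than the heaviest edge on the tree path between its endpoints, so the MST is unique.

Yes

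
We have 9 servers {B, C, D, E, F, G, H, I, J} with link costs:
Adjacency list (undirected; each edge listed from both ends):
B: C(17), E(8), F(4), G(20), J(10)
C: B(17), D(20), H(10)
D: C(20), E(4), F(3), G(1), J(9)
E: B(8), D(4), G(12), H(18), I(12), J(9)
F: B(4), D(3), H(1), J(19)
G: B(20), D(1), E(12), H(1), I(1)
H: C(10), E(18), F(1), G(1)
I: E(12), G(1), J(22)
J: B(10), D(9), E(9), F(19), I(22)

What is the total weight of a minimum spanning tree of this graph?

Prim, starting at E.
Step 1: cheapest edge leaving the tree is D—E (4); add D.
Step 2: cheapest edge leaving the tree is D—G (1); add G.
Step 3: cheapest edge leaving the tree is G—H (1); add H.
Step 4: cheapest edge leaving the tree is F—H (1); add F.
Step 5: cheapest edge leaving the tree is G—I (1); add I.
Step 6: cheapest edge leaving the tree is B—F (4); add B.
Step 7: cheapest edge leaving the tree is D—J (9); add J.
Step 8: cheapest edge leaving the tree is C—H (10); add C.
MST edges: D—E, D—G, G—H, F—H, G—I, B—F, D—J, C—H; total weight 4+1+1+1+1+4+9+10 = 31.

31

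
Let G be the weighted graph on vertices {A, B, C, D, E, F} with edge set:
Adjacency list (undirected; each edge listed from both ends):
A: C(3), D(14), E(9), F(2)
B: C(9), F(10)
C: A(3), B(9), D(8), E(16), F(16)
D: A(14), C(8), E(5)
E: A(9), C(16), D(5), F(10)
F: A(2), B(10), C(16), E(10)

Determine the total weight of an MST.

27

Sort edges by weight, then run Kruskal:
A F (2): add. Components now {A,F} {B} {C} {D} {E}
A C (3): add. Components now {A,C,F} {B} {D} {E}
D E (5): add. Components now {A,C,F} {B} {D,E}
C D (8): add. Components now {A,C,D,E,F} {B}
A E (9): skip — A and E already connected.
B C (9): add. Components now {A,B,C,D,E,F}
MST edges: A F, A C, D E, C D, B C; total weight 2+3+5+8+9 = 27.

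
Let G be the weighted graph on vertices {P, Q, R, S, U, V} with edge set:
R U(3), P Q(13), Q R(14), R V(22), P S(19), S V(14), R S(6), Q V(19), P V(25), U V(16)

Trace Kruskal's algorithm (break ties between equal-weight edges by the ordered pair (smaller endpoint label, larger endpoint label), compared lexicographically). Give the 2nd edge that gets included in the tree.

R-S

Sort edges by weight, then run Kruskal:
R U (3): add. Components now {V} {P} {R,U} {Q} {S}
R S (6): add. Components now {V} {P} {R,S,U} {Q}
P Q (13): add. Components now {V} {P,Q} {R,S,U}
Q R (14): add. Components now {V} {P,Q,R,S,U}
S V (14): add. Components now {P,Q,R,S,U,V}
The 2nd edge added is R S.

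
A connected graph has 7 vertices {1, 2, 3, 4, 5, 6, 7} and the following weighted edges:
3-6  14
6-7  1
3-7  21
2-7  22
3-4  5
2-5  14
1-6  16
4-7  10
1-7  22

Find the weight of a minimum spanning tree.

Prim's algorithm from 6:
Step 1: cheapest edge leaving the tree is 6-7 (1); add 7.
Step 2: cheapest edge leaving the tree is 4-7 (10); add 4.
Step 3: cheapest edge leaving the tree is 3-4 (5); add 3.
Step 4: cheapest edge leaving the tree is 1-6 (16); add 1.
Step 5: cheapest edge leaving the tree is 2-7 (22); add 2.
Step 6: cheapest edge leaving the tree is 2-5 (14); add 5.
MST edges: 6-7, 4-7, 3-4, 1-6, 2-7, 2-5; total weight 1+10+5+16+22+14 = 68.

68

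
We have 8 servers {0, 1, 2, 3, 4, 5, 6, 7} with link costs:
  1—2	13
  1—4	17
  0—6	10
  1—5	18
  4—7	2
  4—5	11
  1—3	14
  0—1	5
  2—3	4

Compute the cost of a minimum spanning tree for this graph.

Kruskal: consider edges lightest-first.
4—7 (2): add — endpoints in different components.
2—3 (4): add — endpoints in different components.
0—1 (5): add — endpoints in different components.
0—6 (10): add — endpoints in different components.
4—5 (11): add — endpoints in different components.
1—2 (13): add — endpoints in different components.
1—3 (14): skip — 1 and 3 already connected.
1—4 (17): add — endpoints in different components.
MST edges: 4—7, 2—3, 0—1, 0—6, 4—5, 1—2, 1—4; total weight 2+4+5+10+11+13+17 = 62.

62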